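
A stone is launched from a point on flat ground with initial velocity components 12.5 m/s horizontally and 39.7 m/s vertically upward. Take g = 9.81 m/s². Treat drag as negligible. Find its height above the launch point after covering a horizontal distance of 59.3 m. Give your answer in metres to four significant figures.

77.95 m

At x = 59.3 m, t = x/vₓ = 59.3/12.50 = 4.744 s.
Height: y = v_y0 t − ½ g t² = 39.70 × 4.744 − 4.905 × 4.744² = 188.3 − 110.4 = 77.95 m.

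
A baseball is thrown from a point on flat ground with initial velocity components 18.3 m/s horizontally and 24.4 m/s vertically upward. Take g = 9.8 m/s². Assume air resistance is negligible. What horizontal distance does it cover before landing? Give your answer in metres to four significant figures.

Flight time T = 2 v_y0 / g = 4.980 s.
Range: R = vₓ T = 18.30 × 4.980 = 91.13 m.

91.13 m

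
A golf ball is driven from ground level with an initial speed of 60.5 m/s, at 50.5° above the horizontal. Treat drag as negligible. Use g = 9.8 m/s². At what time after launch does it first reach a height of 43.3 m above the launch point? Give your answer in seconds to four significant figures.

Components: vₓ = 60.50 cos 50.5° = 38.48 m/s, v_y0 = 60.50 sin 50.5° = 46.68 m/s.
Height y(t) = 46.68 t − 4.900 t² = 43.3 gives 4.900 t² − 46.68 t + 43.3 = 0.
Quadratic formula: t = (46.68 ± √1330.6) / 9.80 = (46.68 ± 36.48) / 9.80 → t = 1.041 s or 8.486 s.
The first (ascending) time is 1.041 s.

1.041 s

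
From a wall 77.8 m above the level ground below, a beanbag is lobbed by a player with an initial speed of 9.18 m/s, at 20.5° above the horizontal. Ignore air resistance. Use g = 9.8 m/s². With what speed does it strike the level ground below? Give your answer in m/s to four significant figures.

Horizontal component vₓ = 9.180 cos 20.5° = 8.599 m/s; vertical v_y0 = 9.180 sin 20.5° = 3.215 m/s.
The projectile lands when y = 77.8 + (3.215) t − ½·9.80·t² = 0. Positive root: t = (3.215 + √(3.215² + 2·9.80·77.8)) / 9.80 = (3.215 + 39.18) / 9.80 = 4.326 s.
Vertical velocity at impact: v_y = v_y0 − g t = 3.215 − 9.80 × 4.326 = −39.18 m/s.
Speed: |v| = √(vₓ² + v_y²) = √(8.599² + 39.18²) = 40.11 m/s.

40.11 m/s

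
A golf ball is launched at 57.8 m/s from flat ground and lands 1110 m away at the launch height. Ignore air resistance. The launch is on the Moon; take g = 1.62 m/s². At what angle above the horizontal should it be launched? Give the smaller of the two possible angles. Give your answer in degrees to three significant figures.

Level-ground range R = v₀² sin(2θ)/g ⇒ sin(2θ) = gR/v₀² = 1.62 × 1110 / 57.8² = 0.5382.
2θ = 32.56° or 180° − 32.56° = 147.4°, so θ = 16.28° or 73.72°.
The smaller angle is 16.28°.

16.3°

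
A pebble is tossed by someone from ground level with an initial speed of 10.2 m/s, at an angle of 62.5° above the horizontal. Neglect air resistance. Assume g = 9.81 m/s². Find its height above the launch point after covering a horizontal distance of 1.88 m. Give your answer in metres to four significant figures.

2.830 m

Horizontal component vₓ = 10.20 cos 62.5° = 4.710 m/s; vertical v_y0 = 10.20 sin 62.5° = 9.048 m/s.
x = vₓ t ⇒ t = 1.88/4.710 = 0.3992 s.
Height: y = v_y0 t − ½ g t² = 9.048 × 0.3992 − 4.905 × 0.3992² = 3.611 − 0.7815 = 2.830 m.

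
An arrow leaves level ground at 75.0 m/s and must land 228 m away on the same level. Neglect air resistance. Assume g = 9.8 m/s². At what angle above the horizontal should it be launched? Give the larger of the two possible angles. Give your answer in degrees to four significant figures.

R = v₀² sin 2θ / g gives sin 2θ = gR/v₀² = 9.80·228/75.0² = 0.3972.
2θ = 23.40° or 180° − 23.40° = 156.6°, so θ = 11.70° or 78.30°.
The larger angle is 78.30°.

78.30°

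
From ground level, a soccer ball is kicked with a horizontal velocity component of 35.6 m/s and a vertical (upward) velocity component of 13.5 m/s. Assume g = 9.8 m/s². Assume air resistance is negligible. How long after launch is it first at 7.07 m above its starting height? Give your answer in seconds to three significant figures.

Set y = v_y0 t − ½ g t² = 7.07: 4.900 t² − 13.50 t + 7.07 = 0.
Quadratic formula: t = (13.50 ± √43.678) / 9.80 = (13.50 ± 6.609) / 9.80 → t = 0.7032 s or 2.052 s.
The first (ascending) time is 0.7032 s.

0.703 s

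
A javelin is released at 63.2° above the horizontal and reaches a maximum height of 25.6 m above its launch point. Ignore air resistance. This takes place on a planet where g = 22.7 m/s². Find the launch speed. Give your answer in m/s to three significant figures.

At the peak v_y = 0, so v_y0 = √(2gH) = √(2 × 22.7 × 25.6) = 34.09 m/s.
v_y0 = v₀ sin θ ⇒ v₀ = 34.09 / sin 63.2° = 38.19 m/s.

38.2 m/s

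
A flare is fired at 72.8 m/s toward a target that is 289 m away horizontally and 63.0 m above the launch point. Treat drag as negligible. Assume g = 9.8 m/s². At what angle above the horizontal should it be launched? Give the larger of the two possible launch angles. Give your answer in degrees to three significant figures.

72.5°

Trajectory: y = x tanθ − g x² (1 + tan²θ)/(2v₀²). With x = 289, y = 63.0, v₀ = 72.8, g = 9.80:
77.22 tan²θ − 289 tanθ + (140.2) = 0.
tanθ = [289 ± √(289² − 4 × 77.22 × (140.2))] / (2 × 77.22) = (289 ± 200.5) / 154.4, giving tanθ = 0.5729 or 3.170.
θ = 29.81° or 72.49°; the larger is 72.49°.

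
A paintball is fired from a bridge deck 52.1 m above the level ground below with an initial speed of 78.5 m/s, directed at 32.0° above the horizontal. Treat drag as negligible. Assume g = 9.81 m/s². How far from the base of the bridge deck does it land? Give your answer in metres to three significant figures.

638 m

Components: vₓ = 78.50 cos 32.0° = 66.57 m/s, v_y0 = 78.50 sin 32.0° = 41.60 m/s.
The projectile lands when y = 52.1 + (41.60) t − ½·9.81·t² = 0. Positive root: t = (41.60 + √(41.60² + 2·9.81·52.1)) / 9.81 = (41.60 + 52.47) / 9.81 = 9.589 s.
Horizontal distance: R = vₓ t = 66.57 × 9.589 = 638.3 m.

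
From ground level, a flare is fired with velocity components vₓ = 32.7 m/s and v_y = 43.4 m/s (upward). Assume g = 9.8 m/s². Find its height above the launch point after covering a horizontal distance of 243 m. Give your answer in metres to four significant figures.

x = vₓ t ⇒ t = 243/32.70 = 7.431 s.
Height: y = v_y0 t − ½ g t² = 43.40 × 7.431 − 4.900 × 7.431² = 322.5 − 270.6 = 51.92 m.

51.92 m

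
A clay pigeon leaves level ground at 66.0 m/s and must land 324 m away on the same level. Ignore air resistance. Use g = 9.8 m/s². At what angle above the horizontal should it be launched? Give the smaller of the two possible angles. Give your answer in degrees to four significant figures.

R = v₀² sin 2θ / g gives sin 2θ = gR/v₀² = 9.80·324/66.0² = 0.7289.
2θ = 46.80° or 180° − 46.80° = 133.2°, so θ = 23.40° or 66.60°.
The smaller angle is 23.40°.

23.40°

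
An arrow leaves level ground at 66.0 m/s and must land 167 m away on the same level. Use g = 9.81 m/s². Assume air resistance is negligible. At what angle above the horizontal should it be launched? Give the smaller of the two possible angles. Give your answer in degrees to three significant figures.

11.0°

Level-ground range R = v₀² sin(2θ)/g ⇒ sin(2θ) = gR/v₀² = 9.81 × 167 / 66.0² = 0.3761.
2θ = 22.09° or 180° − 22.09° = 157.9°, so θ = 11.05° or 78.95°.
The smaller angle is 11.05°.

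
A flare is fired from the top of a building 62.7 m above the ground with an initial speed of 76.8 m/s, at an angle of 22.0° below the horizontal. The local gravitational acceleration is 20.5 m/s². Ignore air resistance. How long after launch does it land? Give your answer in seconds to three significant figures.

Horizontal component vₓ = 76.80 cos 22.0° = 71.21 m/s; vertical v_y0 = −28.77 m/s (downward).
With up positive and y = 0 at the ground: y(t) = 62.7 + (−28.77) t − 10.25 t². Setting y = 0 and taking the positive root: t = [−28.77 + √(28.77² + 2·20.5·62.7)] / 20.5 = (−28.77 + 58.30) / 20.5 = 1.440 s.

1.44 s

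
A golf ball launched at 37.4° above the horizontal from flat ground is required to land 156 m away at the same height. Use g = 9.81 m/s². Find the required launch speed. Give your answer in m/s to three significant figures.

Level-ground range: R = v₀² sin(2θ)/g, so v₀ = √(gR / sin 2θ).
v₀ = √(9.81 × 156 / sin 74.80°) = √(1530 / 0.9650) = √1585.8 = 39.82 m/s.

39.8 m/s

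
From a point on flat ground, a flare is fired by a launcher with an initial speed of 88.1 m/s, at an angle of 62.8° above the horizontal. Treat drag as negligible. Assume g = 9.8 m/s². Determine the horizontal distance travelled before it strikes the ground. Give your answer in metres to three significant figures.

vₓ = 88.10 cos 62.8° = 40.27 m/s; v_y0 = 88.10 sin 62.8° = 78.36 m/s.
Time aloft: T = 2 v_y0 / g = 2 × 78.36 / 9.80 = 15.99 s.
Range: R = vₓ T = 40.27 × 15.99 = 644.0 m.

644 m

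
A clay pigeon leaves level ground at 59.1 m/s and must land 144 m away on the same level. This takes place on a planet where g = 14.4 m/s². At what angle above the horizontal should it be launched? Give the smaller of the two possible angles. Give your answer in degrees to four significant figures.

R = v₀² sin 2θ / g gives sin 2θ = gR/v₀² = 14.4·144/59.1² = 0.5937.
2θ = 36.42° or 180° − 36.42° = 143.6°, so θ = 18.21° or 71.79°.
The smaller angle is 18.21°.

18.21°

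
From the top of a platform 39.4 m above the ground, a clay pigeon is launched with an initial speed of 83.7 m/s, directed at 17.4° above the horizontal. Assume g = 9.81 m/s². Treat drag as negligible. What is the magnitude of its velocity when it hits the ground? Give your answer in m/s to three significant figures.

88.2 m/s

Horizontal component vₓ = 83.70 cos 17.4° = 79.87 m/s; vertical v_y0 = 83.70 sin 17.4° = 25.03 m/s.
The projectile lands when y = 39.4 + (25.03) t − ½·9.81·t² = 0. Positive root: t = (25.03 + √(25.03² + 2·9.81·39.4)) / 9.81 = (25.03 + 37.41) / 9.81 = 6.365 s.
Vertical velocity at impact: v_y = v_y0 − g t = 25.03 − 9.81 × 6.365 = −37.41 m/s.
Speed: |v| = √(vₓ² + v_y²) = √(79.87² + 37.41²) = 88.20 m/s.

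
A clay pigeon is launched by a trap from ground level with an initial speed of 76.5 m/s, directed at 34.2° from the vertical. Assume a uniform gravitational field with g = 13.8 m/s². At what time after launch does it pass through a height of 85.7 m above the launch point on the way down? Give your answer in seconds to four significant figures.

7.518 s

Components: vₓ = 76.50 sin 34.2° = 43.00 m/s, v_y0 = 76.50 cos 34.2° = 63.27 m/s.
Set y = v_y0 t − ½ g t² = 85.7: 6.900 t² − 63.27 t + 85.7 = 0.
Quadratic formula: t = (63.27 ± √1638.0) / 13.8 = (63.27 ± 40.47) / 13.8 → t = 1.652 s or 7.518 s.
The descending-branch root is 7.518 s.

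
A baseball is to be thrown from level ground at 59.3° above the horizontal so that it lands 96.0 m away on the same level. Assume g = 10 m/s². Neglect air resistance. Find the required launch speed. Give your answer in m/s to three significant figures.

33.1 m/s

On level ground R = v₀² sin 2θ / g ⇒ v₀ = √(gR / sin 2θ).
v₀ = √(10.0 × 96.0 / sin 118.6°) = √(960.0 / 0.8780) = √1093.4 = 33.07 m/s.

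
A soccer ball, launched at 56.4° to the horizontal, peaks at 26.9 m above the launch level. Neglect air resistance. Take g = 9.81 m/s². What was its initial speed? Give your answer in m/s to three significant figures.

At the peak v_y = 0, so v_y0 = √(2gH) = √(2 × 9.81 × 26.9) = 22.97 m/s.
v_y0 = v₀ sin θ ⇒ v₀ = 22.97 / sin 56.4° = 27.58 m/s.

27.6 m/s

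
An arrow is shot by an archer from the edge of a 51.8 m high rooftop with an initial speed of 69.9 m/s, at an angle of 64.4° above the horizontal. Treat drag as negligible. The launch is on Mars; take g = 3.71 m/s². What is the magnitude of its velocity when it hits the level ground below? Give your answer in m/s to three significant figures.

72.6 m/s

Components: vₓ = 69.90 cos 64.4° = 30.20 m/s, v_y0 = 69.90 sin 64.4° = 63.04 m/s.
With up positive and y = 0 at the ground: y(t) = 51.8 + (63.04) t − 1.855 t². Setting y = 0 and taking the positive root: t = [63.04 + √(63.04² + 2·3.71·51.8)] / 3.71 = (63.04 + 66.02) / 3.71 = 34.79 s.
Vertical velocity at impact: v_y = v_y0 − g t = 63.04 − 3.71 × 34.79 = −66.02 m/s.
Speed: |v| = √(vₓ² + v_y²) = √(30.20² + 66.02²) = 72.60 m/s.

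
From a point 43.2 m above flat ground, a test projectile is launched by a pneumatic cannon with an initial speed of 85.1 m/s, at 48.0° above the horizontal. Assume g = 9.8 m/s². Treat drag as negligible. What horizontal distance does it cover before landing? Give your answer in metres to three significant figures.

772 m

Horizontal component vₓ = 85.10 cos 48.0° = 56.94 m/s; vertical v_y0 = 85.10 sin 48.0° = 63.24 m/s.
With up positive and y = 0 at the ground: y(t) = 43.2 + (63.24) t − 4.900 t². Setting y = 0 and taking the positive root: t = [63.24 + √(63.24² + 2·9.80·43.2)] / 9.80 = (63.24 + 69.61) / 9.80 = 13.56 s.
Horizontal distance: R = vₓ t = 56.94 × 13.56 = 772.0 m.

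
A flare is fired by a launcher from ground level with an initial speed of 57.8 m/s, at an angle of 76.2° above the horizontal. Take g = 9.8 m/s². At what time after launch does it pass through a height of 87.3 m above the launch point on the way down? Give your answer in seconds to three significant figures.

9.60 s

Components: vₓ = 57.80 cos 76.2° = 13.79 m/s, v_y0 = 57.80 sin 76.2° = 56.13 m/s.
Set y = v_y0 t − ½ g t² = 87.3: 4.900 t² − 56.13 t + 87.3 = 0.
t = [56.13 ± √(56.13² − 2·9.80·87.3)] / 9.80 = (56.13 ± 37.94) / 9.80, so t = 1.856 s or t = 9.599 s.
The descending-branch root is 9.599 s.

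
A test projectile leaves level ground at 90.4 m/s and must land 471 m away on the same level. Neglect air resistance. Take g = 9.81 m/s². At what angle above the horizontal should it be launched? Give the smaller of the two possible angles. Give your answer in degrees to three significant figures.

Level-ground range R = v₀² sin(2θ)/g ⇒ sin(2θ) = gR/v₀² = 9.81 × 471 / 90.4² = 0.5654.
2θ = 34.43° or 180° − 34.43° = 145.6°, so θ = 17.21° or 72.79°.
The smaller angle is 17.21°.

17.2°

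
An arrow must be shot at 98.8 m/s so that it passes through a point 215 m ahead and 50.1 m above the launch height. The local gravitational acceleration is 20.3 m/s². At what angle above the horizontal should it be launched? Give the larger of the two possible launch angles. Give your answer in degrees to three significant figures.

Trajectory: y = x tanθ − g x² (1 + tan²θ)/(2v₀²). With x = 215, y = 50.1, v₀ = 98.8, g = 20.3:
48.07 tan²θ − 215 tanθ + (98.17) = 0.
tanθ = [215 ± √(215² − 4 × 48.07 × (98.17))] / (2 × 48.07) = (215 ± 165.4) / 96.13, giving tanθ = 0.5161 or 3.957.
θ = 27.30° or 75.82°; the larger is 75.82°.

75.8°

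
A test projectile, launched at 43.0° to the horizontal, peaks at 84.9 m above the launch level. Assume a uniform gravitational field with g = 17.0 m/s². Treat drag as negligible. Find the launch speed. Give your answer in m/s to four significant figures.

78.78 m/s

At the peak v_y = 0, so v_y0 = √(2gH) = √(2 × 17.0 × 84.9) = 53.73 m/s.
v_y0 = v₀ sin θ ⇒ v₀ = 53.73 / sin 43.0° = 78.78 m/s.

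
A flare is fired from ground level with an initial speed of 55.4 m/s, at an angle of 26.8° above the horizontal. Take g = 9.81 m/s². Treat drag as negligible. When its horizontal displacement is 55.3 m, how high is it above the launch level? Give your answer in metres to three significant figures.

Resolve: vₓ = 55.40 cos 26.8° = 49.45 m/s and v_y0 = 55.40 sin 26.8° = 24.98 m/s.
Time to reach x = 55.3 m: t = x/vₓ = 55.3/49.45 = 1.118 s.
Height: y = v_y0 t − ½ g t² = 24.98 × 1.118 − 4.905 × 1.118² = 27.93 − 6.134 = 21.80 m.

21.8 m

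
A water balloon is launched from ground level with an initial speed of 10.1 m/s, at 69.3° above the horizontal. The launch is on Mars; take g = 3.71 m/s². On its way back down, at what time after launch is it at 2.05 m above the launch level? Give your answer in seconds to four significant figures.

Components: vₓ = 10.10 cos 69.3° = 3.570 m/s, v_y0 = 10.10 sin 69.3° = 9.448 m/s.
Require v_y0 t − ½ g t² = 2.05, i.e. 1.855 t² − 9.448 t + 2.05 = 0.
Quadratic formula: t = (9.448 ± √74.053) / 3.71 = (9.448 ± 8.605) / 3.71 → t = 0.2271 s or 4.866 s.
The descending-branch root is 4.866 s.

4.866 s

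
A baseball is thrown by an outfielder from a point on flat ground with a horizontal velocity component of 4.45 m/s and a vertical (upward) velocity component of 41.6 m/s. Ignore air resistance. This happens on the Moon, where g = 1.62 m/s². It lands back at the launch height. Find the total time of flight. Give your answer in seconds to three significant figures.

51.4 s

It returns to y = 0 when t = 2 v_y0 / g = 2(41.60)/1.62 = 51.36 s.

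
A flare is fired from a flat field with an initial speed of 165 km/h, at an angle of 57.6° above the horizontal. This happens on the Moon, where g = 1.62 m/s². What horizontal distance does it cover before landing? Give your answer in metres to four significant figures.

Convert: 165 km/h = 165/3.6 = 45.83 m/s.
Horizontal component vₓ = 45.83 cos 57.6° = 24.56 m/s; vertical v_y0 = 45.83 sin 57.6° = 38.70 m/s.
Time aloft: T = 2 v_y0 / g = 2 × 38.70 / 1.62 = 47.78 s.
Horizontal distance R = vₓ T = 24.56 × 47.78 = 1173 m.

1173 m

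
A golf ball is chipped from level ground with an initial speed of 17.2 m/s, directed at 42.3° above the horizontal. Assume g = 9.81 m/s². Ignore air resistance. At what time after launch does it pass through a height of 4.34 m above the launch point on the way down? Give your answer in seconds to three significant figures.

Horizontal component vₓ = 17.20 cos 42.3° = 12.72 m/s; vertical v_y0 = 17.20 sin 42.3° = 11.58 m/s.
Height y(t) = 11.58 t − 4.905 t² = 4.34 gives 4.905 t² − 11.58 t + 4.34 = 0.
t = [11.58 ± √(11.58² − 2·9.81·4.34)] / 9.81 = (11.58 ± 6.989) / 9.81, so t = 0.4675 s or t = 1.892 s.
The descending-branch root is 1.892 s.

1.89 s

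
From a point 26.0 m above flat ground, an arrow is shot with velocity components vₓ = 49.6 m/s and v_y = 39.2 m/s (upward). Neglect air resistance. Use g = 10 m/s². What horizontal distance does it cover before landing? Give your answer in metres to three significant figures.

Vertical motion (up positive, ground at y = 0): 5.000 t² − (39.20) t − 26.0 = 0, so t = (39.20 + √(39.20² + 2·10.0·26.0)) / 10.0 = (39.20 + 45.35) / 10.0 = 8.455 s.
Horizontal distance: R = vₓ t = 49.60 × 8.455 = 419.4 m.

419 m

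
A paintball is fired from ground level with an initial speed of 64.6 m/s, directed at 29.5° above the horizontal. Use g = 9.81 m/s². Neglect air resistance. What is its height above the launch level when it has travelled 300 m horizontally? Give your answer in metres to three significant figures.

30.1 m

Components: vₓ = 64.60 cos 29.5° = 56.22 m/s, v_y0 = 64.60 sin 29.5° = 31.81 m/s.
x = vₓ t ⇒ t = 300/56.22 = 5.336 s.
Height: y = v_y0 t − ½ g t² = 31.81 × 5.336 − 4.905 × 5.336² = 169.7 − 139.6 = 30.09 m.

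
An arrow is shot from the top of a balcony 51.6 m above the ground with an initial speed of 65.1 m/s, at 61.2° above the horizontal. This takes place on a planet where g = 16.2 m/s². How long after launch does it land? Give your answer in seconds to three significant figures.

7.85 s

Resolve: vₓ = 65.10 cos 61.2° = 31.36 m/s and v_y0 = 65.10 sin 61.2° = 57.05 m/s.
With up positive and y = 0 at the ground: y(t) = 51.6 + (57.05) t − 8.100 t². Setting y = 0 and taking the positive root: t = [57.05 + √(57.05² + 2·16.2·51.6)] / 16.2 = (57.05 + 70.19) / 16.2 = 7.854 s.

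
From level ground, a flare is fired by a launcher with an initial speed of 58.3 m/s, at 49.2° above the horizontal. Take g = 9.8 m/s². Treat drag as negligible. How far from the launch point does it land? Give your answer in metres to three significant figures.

343 m

Resolve: vₓ = 58.30 cos 49.2° = 38.09 m/s and v_y0 = 58.30 sin 49.2° = 44.13 m/s.
Flight time T = 2 v_y0 / g = 9.007 s.
Range: R = vₓ T = 38.09 × 9.007 = 343.1 m.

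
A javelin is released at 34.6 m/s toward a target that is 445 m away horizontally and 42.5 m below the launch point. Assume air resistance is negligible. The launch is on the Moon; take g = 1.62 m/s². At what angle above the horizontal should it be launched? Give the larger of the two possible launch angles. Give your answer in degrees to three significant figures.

72.1°

Trajectory: y = x tanθ − g x² (1 + tan²θ)/(2v₀²). With x = 445, y = −42.5, v₀ = 34.6, g = 1.62:
134.0 tan²θ − 445 tanθ + (91.48) = 0.
tanθ = [445 ± √(445² − 4 × 134.0 × (91.48))] / (2 × 134.0) = (445 ± 386.0) / 268.0, giving tanθ = 0.2202 or 3.101.
θ = 12.42° or 72.13°; the larger is 72.13°.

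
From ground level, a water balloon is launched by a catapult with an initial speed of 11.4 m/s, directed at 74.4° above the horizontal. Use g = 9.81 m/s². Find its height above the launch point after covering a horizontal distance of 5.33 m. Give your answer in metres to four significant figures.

Horizontal component vₓ = 11.40 cos 74.4° = 3.066 m/s; vertical v_y0 = 11.40 sin 74.4° = 10.98 m/s.
x = vₓ t ⇒ t = 5.33/3.066 = 1.739 s.
Height: y = v_y0 t − ½ g t² = 10.98 × 1.739 − 4.905 × 1.739² = 19.09 − 14.83 = 4.263 m.

4.263 m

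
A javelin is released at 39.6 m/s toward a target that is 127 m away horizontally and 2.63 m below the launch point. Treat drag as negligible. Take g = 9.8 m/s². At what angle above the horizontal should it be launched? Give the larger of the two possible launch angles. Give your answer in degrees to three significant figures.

Trajectory: y = x tanθ − g x² (1 + tan²θ)/(2v₀²). With x = 127, y = −2.63, v₀ = 39.6, g = 9.80:
50.40 tan²θ − 127 tanθ + (47.77) = 0.
tanθ = [127 ± √(127² − 4 × 50.40 × (47.77))] / (2 × 50.40) = (127 ± 80.62) / 100.8, giving tanθ = 0.4602 or 2.060.
θ = 24.71° or 64.10°; the larger is 64.10°.

64.1°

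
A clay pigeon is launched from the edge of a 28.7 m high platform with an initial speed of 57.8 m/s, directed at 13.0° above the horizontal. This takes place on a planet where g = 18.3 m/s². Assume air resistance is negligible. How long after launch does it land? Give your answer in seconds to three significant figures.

2.62 s

Components: vₓ = 57.80 cos 13.0° = 56.32 m/s, v_y0 = 57.80 sin 13.0° = 13.00 m/s.
Vertical motion (up positive, ground at y = 0): 9.150 t² − (13.00) t − 28.7 = 0, so t = (13.00 + √(13.00² + 2·18.3·28.7)) / 18.3 = (13.00 + 34.92) / 18.3 = 2.619 s.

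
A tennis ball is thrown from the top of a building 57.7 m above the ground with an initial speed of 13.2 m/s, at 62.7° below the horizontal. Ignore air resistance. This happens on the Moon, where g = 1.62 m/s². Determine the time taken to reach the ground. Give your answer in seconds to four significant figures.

3.880 s

Resolve: vₓ = 13.20 cos 62.7° = 6.054 m/s and v_y0 = −11.73 m/s (downward).
Vertical motion (up positive, ground at y = 0): 0.8100 t² − (−11.73) t − 57.7 = 0, so t = (−11.73 + √(11.73² + 2·1.62·57.7)) / 1.62 = (−11.73 + 18.01) / 1.62 = 3.880 s.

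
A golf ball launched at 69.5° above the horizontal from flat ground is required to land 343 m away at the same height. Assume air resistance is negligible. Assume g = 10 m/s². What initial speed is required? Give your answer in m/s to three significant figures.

72.3 m/s

Level-ground range: R = v₀² sin(2θ)/g, so v₀ = √(gR / sin 2θ).
v₀ = √(10.0 × 343 / sin 139.0°) = √(3430 / 0.6561) = √5228.2 = 72.31 m/s.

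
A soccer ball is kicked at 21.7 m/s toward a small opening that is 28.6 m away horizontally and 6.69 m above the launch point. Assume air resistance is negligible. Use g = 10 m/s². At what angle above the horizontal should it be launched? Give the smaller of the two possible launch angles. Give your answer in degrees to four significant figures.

34.08°

Trajectory: y = x tanθ − g x² (1 + tan²θ)/(2v₀²). With x = 28.6, y = 6.69, v₀ = 21.7, g = 10.0:
8.685 tan²θ − 28.6 tanθ + (15.38) = 0.
tanθ = [28.6 ± √(28.6² − 4 × 8.685 × (15.38))] / (2 × 8.685) = (28.6 ± 16.85) / 17.37, giving tanθ = 0.6766 or 2.616.
θ = 34.08° or 69.08°; the smaller is 34.08°.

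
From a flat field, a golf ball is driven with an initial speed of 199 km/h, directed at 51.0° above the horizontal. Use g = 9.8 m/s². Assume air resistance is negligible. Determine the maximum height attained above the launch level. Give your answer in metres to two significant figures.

Convert: 199 km/h = 199/3.6 = 55.28 m/s.
Horizontal component vₓ = 55.28 cos 51.0° = 34.79 m/s; vertical v_y0 = 55.28 sin 51.0° = 42.96 m/s.
Peak height H = v_y0² / (2g) = 1845.5 / 19.60 = 94.16 m.

94 m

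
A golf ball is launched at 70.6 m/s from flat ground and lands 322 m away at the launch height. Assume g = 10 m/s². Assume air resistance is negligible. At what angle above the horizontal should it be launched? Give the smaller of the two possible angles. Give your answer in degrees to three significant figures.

20.1°

Level-ground range R = v₀² sin(2θ)/g ⇒ sin(2θ) = gR/v₀² = 10.0 × 322 / 70.6² = 0.6460.
2θ = 40.24° or 180° − 40.24° = 139.8°, so θ = 20.12° or 69.88°.
The smaller angle is 20.12°.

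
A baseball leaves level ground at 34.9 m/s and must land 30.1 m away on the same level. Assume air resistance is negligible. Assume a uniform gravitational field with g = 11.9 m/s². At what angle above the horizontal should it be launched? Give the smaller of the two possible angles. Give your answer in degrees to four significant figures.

8.551°

R = v₀² sin 2θ / g gives sin 2θ = gR/v₀² = 11.9·30.1/34.9² = 0.2941.
2θ = 17.10° or 180° − 17.10° = 162.9°, so θ = 8.551° or 81.45°.
The smaller angle is 8.551°.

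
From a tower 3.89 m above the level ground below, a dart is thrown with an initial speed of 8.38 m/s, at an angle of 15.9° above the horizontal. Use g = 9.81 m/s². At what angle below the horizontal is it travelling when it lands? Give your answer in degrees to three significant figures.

Components: vₓ = 8.380 cos 15.9° = 8.059 m/s, v_y0 = 8.380 sin 15.9° = 2.296 m/s.
The projectile lands when y = 3.89 + (2.296) t − ½·9.81·t² = 0. Positive root: t = (2.296 + √(2.296² + 2·9.81·3.89)) / 9.81 = (2.296 + 9.033) / 9.81 = 1.155 s.
At impact: v_y = v_y0 − g t = −9.033 m/s; vₓ = 8.059 m/s.
Angle below horizontal: arctan(|v_y|/vₓ) = arctan(9.033/8.059) = 48.26°.

48.3°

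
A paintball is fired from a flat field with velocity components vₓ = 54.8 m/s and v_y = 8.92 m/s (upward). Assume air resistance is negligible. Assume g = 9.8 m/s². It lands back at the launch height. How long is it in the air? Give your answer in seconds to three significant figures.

It returns to y = 0 when t = 2 v_y0 / g = 2(8.920)/9.80 = 1.820 s.

1.82 s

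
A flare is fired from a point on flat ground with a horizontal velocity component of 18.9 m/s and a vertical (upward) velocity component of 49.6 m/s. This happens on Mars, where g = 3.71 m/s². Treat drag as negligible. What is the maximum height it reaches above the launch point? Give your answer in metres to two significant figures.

Maximum height: H = v_y0² / (2g) = 49.60² / (2 × 3.71) = 331.6 m.

330 m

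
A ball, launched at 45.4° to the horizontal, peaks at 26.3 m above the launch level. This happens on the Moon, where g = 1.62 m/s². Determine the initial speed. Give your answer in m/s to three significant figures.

13.0 m/s

At the peak v_y = 0, so v_y0 = √(2gH) = √(2 × 1.62 × 26.3) = 9.231 m/s.
v_y0 = v₀ sin θ ⇒ v₀ = 9.231 / sin 45.4° = 12.96 m/s.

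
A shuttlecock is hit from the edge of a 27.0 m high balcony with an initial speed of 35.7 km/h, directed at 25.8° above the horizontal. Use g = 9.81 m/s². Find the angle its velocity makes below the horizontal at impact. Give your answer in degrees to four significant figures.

69.13°

Convert: 35.7 km/h = 35.7/3.6 = 9.917 m/s.
Horizontal component vₓ = 9.917 cos 25.8° = 8.928 m/s; vertical v_y0 = 9.917 sin 25.8° = 4.316 m/s.
The projectile lands when y = 27.0 + (4.316) t − ½·9.81·t² = 0. Positive root: t = (4.316 + √(4.316² + 2·9.81·27.0)) / 9.81 = (4.316 + 23.42) / 9.81 = 2.827 s.
At impact: v_y = v_y0 − g t = −23.42 m/s; vₓ = 8.928 m/s.
Angle below horizontal: arctan(|v_y|/vₓ) = arctan(23.42/8.928) = 69.13°.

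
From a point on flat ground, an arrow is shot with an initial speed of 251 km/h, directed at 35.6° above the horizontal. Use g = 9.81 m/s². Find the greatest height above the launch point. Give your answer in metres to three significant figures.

84.0 m

Convert: 251 km/h = 251/3.6 = 69.72 m/s.
Components: vₓ = 69.72 cos 35.6° = 56.69 m/s, v_y0 = 69.72 sin 35.6° = 40.59 m/s.
At the apex v_y = 0, so H = v_y0²/(2g) = 40.59²/19.62 = 83.96 m.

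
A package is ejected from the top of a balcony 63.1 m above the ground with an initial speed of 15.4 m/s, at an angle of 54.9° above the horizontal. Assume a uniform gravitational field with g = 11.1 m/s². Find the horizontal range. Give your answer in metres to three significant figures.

41.6 m

Horizontal component vₓ = 15.40 cos 54.9° = 8.855 m/s; vertical v_y0 = 15.40 sin 54.9° = 12.60 m/s.
With up positive and y = 0 at the ground: y(t) = 63.1 + (12.60) t − 5.550 t². Setting y = 0 and taking the positive root: t = [12.60 + √(12.60² + 2·11.1·63.1)] / 11.1 = (12.60 + 39.49) / 11.1 = 4.693 s.
Horizontal distance: R = vₓ t = 8.855 × 4.693 = 41.56 m.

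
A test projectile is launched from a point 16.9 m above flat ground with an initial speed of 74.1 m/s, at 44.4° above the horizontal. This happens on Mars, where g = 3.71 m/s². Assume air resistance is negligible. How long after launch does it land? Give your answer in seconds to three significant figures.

Resolve: vₓ = 74.10 cos 44.4° = 52.94 m/s and v_y0 = 74.10 sin 44.4° = 51.85 m/s.
With up positive and y = 0 at the ground: y(t) = 16.9 + (51.85) t − 1.855 t². Setting y = 0 and taking the positive root: t = [51.85 + √(51.85² + 2·3.71·16.9)] / 3.71 = (51.85 + 53.04) / 3.71 = 28.27 s.

28.3 s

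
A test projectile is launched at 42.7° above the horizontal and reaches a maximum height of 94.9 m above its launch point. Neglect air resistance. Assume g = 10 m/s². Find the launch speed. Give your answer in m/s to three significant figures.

At the peak v_y = 0, so v_y0 = √(2gH) = √(2 × 10.0 × 94.9) = 43.57 m/s.
v_y0 = v₀ sin θ ⇒ v₀ = 43.57 / sin 42.7° = 64.24 m/s.

64.2 m/s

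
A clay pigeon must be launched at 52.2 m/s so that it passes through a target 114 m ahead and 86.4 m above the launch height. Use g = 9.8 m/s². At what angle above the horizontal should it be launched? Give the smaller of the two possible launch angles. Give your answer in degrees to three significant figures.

52.9°

Trajectory: y = x tanθ − g x² (1 + tan²θ)/(2v₀²). With x = 114, y = 86.4, v₀ = 52.2, g = 9.80:
23.37 tan²θ − 114 tanθ + (109.8) = 0.
tanθ = [114 ± √(114² − 4 × 23.37 × (109.8))] / (2 × 23.37) = (114 ± 52.29) / 46.74, giving tanθ = 1.320 or 3.558.
θ = 52.86° or 74.30°; the smaller is 52.86°.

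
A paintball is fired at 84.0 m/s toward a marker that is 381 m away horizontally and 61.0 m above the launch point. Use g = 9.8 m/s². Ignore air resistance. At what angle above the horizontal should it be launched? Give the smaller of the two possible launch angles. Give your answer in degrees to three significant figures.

26.0°

Trajectory: y = x tanθ − g x² (1 + tan²θ)/(2v₀²). With x = 381, y = 61.0, v₀ = 84.0, g = 9.80:
100.8 tan²θ − 381 tanθ + (161.8) = 0.
tanθ = [381 ± √(381² − 4 × 100.8 × (161.8))] / (2 × 100.8) = (381 ± 282.7) / 201.6, giving tanθ = 0.4876 or 3.292.
θ = 25.99° or 73.10°; the smaller is 25.99°.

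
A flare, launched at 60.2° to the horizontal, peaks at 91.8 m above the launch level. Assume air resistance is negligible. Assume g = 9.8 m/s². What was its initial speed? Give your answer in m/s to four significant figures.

48.88 m/s

At the peak v_y = 0, so v_y0 = √(2gH) = √(2 × 9.80 × 91.8) = 42.42 m/s.
v_y0 = v₀ sin θ ⇒ v₀ = 42.42 / sin 60.2° = 48.88 m/s.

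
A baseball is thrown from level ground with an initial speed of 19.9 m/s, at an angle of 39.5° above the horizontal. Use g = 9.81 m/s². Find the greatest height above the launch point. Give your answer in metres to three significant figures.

vₓ = 19.90 cos 39.5° = 15.36 m/s; v_y0 = 19.90 sin 39.5° = 12.66 m/s.
At the apex v_y = 0, so H = v_y0²/(2g) = 12.66²/19.62 = 8.166 m.

8.17 m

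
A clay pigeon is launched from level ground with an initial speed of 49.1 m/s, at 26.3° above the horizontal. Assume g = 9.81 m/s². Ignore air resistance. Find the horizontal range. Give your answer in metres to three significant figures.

vₓ = 49.10 cos 26.3° = 44.02 m/s; v_y0 = 49.10 sin 26.3° = 21.75 m/s.
Time aloft: T = 2 v_y0 / g = 2 × 21.75 / 9.81 = 4.435 s.
Horizontal distance R = vₓ T = 44.02 × 4.435 = 195.2 m.

195 m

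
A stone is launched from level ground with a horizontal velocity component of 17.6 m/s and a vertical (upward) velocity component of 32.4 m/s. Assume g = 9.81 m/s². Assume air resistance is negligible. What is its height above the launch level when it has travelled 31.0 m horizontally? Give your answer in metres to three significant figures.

41.9 m

x = vₓ t ⇒ t = 31.0/17.60 = 1.761 s.
Height: y = v_y0 t − ½ g t² = 32.40 × 1.761 − 4.905 × 1.761² = 57.07 − 15.22 = 41.85 m.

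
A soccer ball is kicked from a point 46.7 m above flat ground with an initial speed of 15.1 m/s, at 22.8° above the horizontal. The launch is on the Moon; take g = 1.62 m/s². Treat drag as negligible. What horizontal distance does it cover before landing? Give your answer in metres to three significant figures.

Components: vₓ = 15.10 cos 22.8° = 13.92 m/s, v_y0 = 15.10 sin 22.8° = 5.851 m/s.
With up positive and y = 0 at the ground: y(t) = 46.7 + (5.851) t − 0.8100 t². Setting y = 0 and taking the positive root: t = [5.851 + √(5.851² + 2·1.62·46.7)] / 1.62 = (5.851 + 13.62) / 1.62 = 12.02 s.
Horizontal distance: R = vₓ t = 13.92 × 12.02 = 167.3 m.

167 m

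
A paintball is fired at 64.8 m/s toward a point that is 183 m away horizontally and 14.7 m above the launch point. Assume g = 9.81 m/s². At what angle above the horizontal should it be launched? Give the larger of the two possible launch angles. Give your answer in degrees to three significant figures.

Trajectory: y = x tanθ − g x² (1 + tan²θ)/(2v₀²). With x = 183, y = 14.7, v₀ = 64.8, g = 9.81:
39.12 tan²θ − 183 tanθ + (53.82) = 0.
tanθ = [183 ± √(183² − 4 × 39.12 × (53.82))] / (2 × 39.12) = (183 ± 158.3) / 78.24, giving tanθ = 0.3154 or 4.363.
θ = 17.50° or 77.09°; the larger is 77.09°.

77.1°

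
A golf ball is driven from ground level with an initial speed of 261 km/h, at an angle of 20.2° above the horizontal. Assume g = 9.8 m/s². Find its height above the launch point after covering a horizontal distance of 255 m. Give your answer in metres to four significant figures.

Convert: 261 km/h = 261/3.6 = 72.50 m/s.
Resolve: vₓ = 72.50 cos 20.2° = 68.04 m/s and v_y0 = 72.50 sin 20.2° = 25.03 m/s.
Time to reach x = 255 m: t = x/vₓ = 255/68.04 = 3.748 s.
Height: y = v_y0 t − ½ g t² = 25.03 × 3.748 − 4.900 × 3.748² = 93.82 − 68.82 = 25.00 m.

25.00 m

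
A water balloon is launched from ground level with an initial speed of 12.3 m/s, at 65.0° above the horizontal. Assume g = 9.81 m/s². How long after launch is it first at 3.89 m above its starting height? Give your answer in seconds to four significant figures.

Horizontal component vₓ = 12.30 cos 65.0° = 5.198 m/s; vertical v_y0 = 12.30 sin 65.0° = 11.15 m/s.
Set y = v_y0 t − ½ g t² = 3.89: 4.905 t² − 11.15 t + 3.89 = 0.
Quadratic formula: t = (11.15 ± √47.947) / 9.81 = (11.15 ± 6.924) / 9.81 → t = 0.4305 s or 1.842 s.
The first (ascending) time is 0.4305 s.

0.4305 s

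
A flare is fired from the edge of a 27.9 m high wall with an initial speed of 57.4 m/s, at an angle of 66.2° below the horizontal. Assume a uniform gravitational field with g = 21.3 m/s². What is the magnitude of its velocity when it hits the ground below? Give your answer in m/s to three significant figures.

67.0 m/s

Horizontal component vₓ = 57.40 cos 66.2° = 23.16 m/s; vertical v_y0 = −52.52 m/s (downward).
With up positive and y = 0 at the ground: y(t) = 27.9 + (−52.52) t − 10.65 t². Setting y = 0 and taking the positive root: t = [−52.52 + √(52.52² + 2·21.3·27.9)] / 21.3 = (−52.52 + 62.82) / 21.3 = 0.4838 s.
Vertical velocity at impact: v_y = v_y0 − g t = −52.52 − 21.3 × 0.4838 = −62.82 m/s.
Speed: |v| = √(vₓ² + v_y²) = √(23.16² + 62.82²) = 66.96 m/s.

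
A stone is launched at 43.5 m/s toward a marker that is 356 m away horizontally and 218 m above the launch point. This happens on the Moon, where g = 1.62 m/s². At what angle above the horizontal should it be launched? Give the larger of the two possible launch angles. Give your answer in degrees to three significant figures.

80.0°

Trajectory: y = x tanθ − g x² (1 + tan²θ)/(2v₀²). With x = 356, y = 218, v₀ = 43.5, g = 1.62:
54.25 tan²θ − 356 tanθ + (272.3) = 0.
tanθ = [356 ± √(356² − 4 × 54.25 × (272.3))] / (2 × 54.25) = (356 ± 260.1) / 108.5, giving tanθ = 0.8838 or 5.678.
θ = 41.47° or 80.01°; the larger is 80.01°.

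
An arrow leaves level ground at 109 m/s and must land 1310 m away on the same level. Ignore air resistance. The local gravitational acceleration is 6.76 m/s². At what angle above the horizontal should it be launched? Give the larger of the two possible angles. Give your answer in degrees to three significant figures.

65.9°

From R = (v₀²/g) sin 2θ: sin 2θ = 6.76 × 1310 / 11881 = 0.7454.
2θ = 48.19° or 180° − 48.19° = 131.8°, so θ = 24.09° or 65.91°.
The larger angle is 65.91°.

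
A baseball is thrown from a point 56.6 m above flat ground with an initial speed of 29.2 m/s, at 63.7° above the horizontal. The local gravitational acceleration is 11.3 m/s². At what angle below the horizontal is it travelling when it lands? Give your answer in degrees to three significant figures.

73.7°

Resolve: vₓ = 29.20 cos 63.7° = 12.94 m/s and v_y0 = 29.20 sin 63.7° = 26.18 m/s.
With up positive and y = 0 at the ground: y(t) = 56.6 + (26.18) t − 5.650 t². Setting y = 0 and taking the positive root: t = [26.18 + √(26.18² + 2·11.3·56.6)] / 11.3 = (26.18 + 44.32) / 11.3 = 6.239 s.
At impact: v_y = v_y0 − g t = −44.32 m/s; vₓ = 12.94 m/s.
Angle below horizontal: arctan(|v_y|/vₓ) = arctan(44.32/12.94) = 73.73°.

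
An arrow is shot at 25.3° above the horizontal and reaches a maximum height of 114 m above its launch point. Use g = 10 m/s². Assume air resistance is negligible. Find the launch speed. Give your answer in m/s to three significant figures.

112 m/s

At the peak v_y = 0, so v_y0 = √(2gH) = √(2 × 10.0 × 114) = 47.75 m/s.
v_y0 = v₀ sin θ ⇒ v₀ = 47.75 / sin 25.3° = 111.7 m/s.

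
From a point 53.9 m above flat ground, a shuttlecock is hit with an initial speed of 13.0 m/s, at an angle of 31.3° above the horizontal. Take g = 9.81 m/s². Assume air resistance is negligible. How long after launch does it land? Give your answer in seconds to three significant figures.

4.07 s

Resolve: vₓ = 13.00 cos 31.3° = 11.11 m/s and v_y0 = 13.00 sin 31.3° = 6.754 m/s.
Vertical motion (up positive, ground at y = 0): 4.905 t² − (6.754) t − 53.9 = 0, so t = (6.754 + √(6.754² + 2·9.81·53.9)) / 9.81 = (6.754 + 33.21) / 9.81 = 4.074 s.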